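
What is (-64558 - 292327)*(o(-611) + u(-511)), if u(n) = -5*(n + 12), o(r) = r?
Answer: -672371340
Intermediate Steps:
u(n) = -60 - 5*n (u(n) = -5*(12 + n) = -60 - 5*n)
(-64558 - 292327)*(o(-611) + u(-511)) = (-64558 - 292327)*(-611 + (-60 - 5*(-511))) = -356885*(-611 + (-60 + 2555)) = -356885*(-611 + 2495) = -356885*1884 = -672371340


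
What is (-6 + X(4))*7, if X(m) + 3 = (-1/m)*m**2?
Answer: -91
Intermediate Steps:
X(m) = -3 - m (X(m) = -3 + (-1/m)*m**2 = -3 - m)
(-6 + X(4))*7 = (-6 + (-3 - 1*4))*7 = (-6 + (-3 - 4))*7 = (-6 - 7)*7 = -13*7 = -91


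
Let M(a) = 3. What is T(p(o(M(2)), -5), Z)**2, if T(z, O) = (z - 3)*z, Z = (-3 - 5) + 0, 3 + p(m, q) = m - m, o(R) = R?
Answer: 324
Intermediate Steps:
p(m, q) = -3 (p(m, q) = -3 + (m - m) = -3 + 0 = -3)
Z = -8 (Z = -8 + 0 = -8)
T(z, O) = z*(-3 + z) (T(z, O) = (-3 + z)*z = z*(-3 + z))
T(p(o(M(2)), -5), Z)**2 = (-3*(-3 - 3))**2 = (-3*(-6))**2 = 18**2 = 324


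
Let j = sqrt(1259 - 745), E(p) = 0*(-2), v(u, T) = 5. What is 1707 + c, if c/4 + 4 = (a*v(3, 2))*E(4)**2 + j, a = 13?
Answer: 1691 + 4*sqrt(514) ≈ 1781.7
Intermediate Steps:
E(p) = 0
j = sqrt(514) ≈ 22.672
c = -16 + 4*sqrt(514) (c = -16 + 4*((13*5)*0**2 + sqrt(514)) = -16 + 4*(65*0 + sqrt(514)) = -16 + 4*(0 + sqrt(514)) = -16 + 4*sqrt(514) ≈ 74.686)
1707 + c = 1707 + (-16 + 4*sqrt(514)) = 1691 + 4*sqrt(514)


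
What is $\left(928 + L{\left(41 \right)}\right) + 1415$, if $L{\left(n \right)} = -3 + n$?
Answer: $2381$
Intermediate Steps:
$\left(928 + L{\left(41 \right)}\right) + 1415 = \left(928 + \left(-3 + 41\right)\right) + 1415 = \left(928 + 38\right) + 1415 = 966 + 1415 = 2381$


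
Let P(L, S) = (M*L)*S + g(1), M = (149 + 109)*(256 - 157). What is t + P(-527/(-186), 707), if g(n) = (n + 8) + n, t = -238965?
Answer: 50925928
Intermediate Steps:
g(n) = 8 + 2*n (g(n) = (8 + n) + n = 8 + 2*n)
M = 25542 (M = 258*99 = 25542)
P(L, S) = 10 + 25542*L*S (P(L, S) = (25542*L)*S + (8 + 2*1) = 25542*L*S + (8 + 2) = 25542*L*S + 10 = 10 + 25542*L*S)
t + P(-527/(-186), 707) = -238965 + (10 + 25542*(-527/(-186))*707) = -238965 + (10 + 25542*(-527*(-1/186))*707) = -238965 + (10 + 25542*(17/6)*707) = -238965 + (10 + 51164883) = -238965 + 51164893 = 50925928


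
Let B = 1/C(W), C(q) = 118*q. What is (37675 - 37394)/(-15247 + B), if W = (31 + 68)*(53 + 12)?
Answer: -213371730/11577504509 ≈ -0.018430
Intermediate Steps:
W = 6435 (W = 99*65 = 6435)
B = 1/759330 (B = 1/(118*6435) = 1/759330 ≈ 1.3170e-6)
(37675 - 37394)/(-15247 + B) = (37675 - 37394)/(-15247 + 1/759330) = 281/(-11577504509/759330) = 281*(-759330/11577504509) = -213371730/11577504509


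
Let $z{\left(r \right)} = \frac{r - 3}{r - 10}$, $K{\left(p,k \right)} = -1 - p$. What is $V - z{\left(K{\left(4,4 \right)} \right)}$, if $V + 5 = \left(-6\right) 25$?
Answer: $- \frac{2333}{15} \approx -155.53$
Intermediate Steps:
$z{\left(r \right)} = \frac{-3 + r}{-10 + r}$
$V = -155$ ($V = -5 - 150 = -155$)
$V - z{\left(K{\left(4,4 \right)} \right)} = -155 - \frac{-3 - 5}{-10 - 5} = -155 - \frac{1}{-15} \left(-8\right) = -155 - \left(- \frac{1}{15}\right) \left(-8\right) = -155 - \frac{8}{15} = - \frac{2333}{15}$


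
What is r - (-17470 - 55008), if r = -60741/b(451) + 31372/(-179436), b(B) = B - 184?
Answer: 288455905378/3992451 ≈ 72250.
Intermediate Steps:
b(B) = -184 + B
r = -908958200/3992451 (r = -60741/(-184 + 451) + 31372/(-179436) = -60741/267 + 31372*(-1/179436) = -60741*1/267 - 7843/44859 = -20247/89 - 7843/44859 = -908958200/3992451 ≈ -227.67)
r - (-17470 - 55008) = -908958200/3992451 - (-17470 - 55008) = -908958200/3992451 - 1*(-72478) = -908958200/3992451 + 72478 = 288455905378/3992451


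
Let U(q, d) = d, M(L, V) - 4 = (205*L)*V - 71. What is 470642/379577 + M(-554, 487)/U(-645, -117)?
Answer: 6997983054401/14803503 ≈ 4.7273e+5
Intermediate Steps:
M(L, V) = -67 + 205*L*V (M(L, V) = 4 + ((205*L)*V - 71) = 4 + (205*L*V - 71) = 4 + (-71 + 205*L*V) = -67 + 205*L*V)
470642/379577 + M(-554, 487)/U(-645, -117) = 470642/379577 + (-67 + 205*(-554)*487)/(-117) = 470642*(1/379577) + (-67 - 55308590)*(-1/117) = 470642/379577 - 55308657*(-1/117) = 470642/379577 + 18436219/39 = 6997983054401/14803503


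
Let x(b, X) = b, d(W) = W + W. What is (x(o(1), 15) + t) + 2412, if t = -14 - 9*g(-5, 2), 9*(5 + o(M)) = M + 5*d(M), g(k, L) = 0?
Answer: 21548/9 ≈ 2394.2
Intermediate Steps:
d(W) = 2*W
o(M) = -5 + 11*M/9 (o(M) = -5 + (M + 5*(2*M))/9 = -5 + (M + 10*M)/9 = -5 + (11*M)/9 = -5 + 11*M/9)
t = -14 (t = -14 - 9*0 = -14 + 0 = -14)
(x(o(1), 15) + t) + 2412 = ((-5 + (11/9)*1) - 14) + 2412 = ((-5 + 11/9) - 14) + 2412 = (-34/9 - 14) + 2412 = -160/9 + 2412 = 21548/9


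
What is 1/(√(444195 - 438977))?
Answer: √5218/5218 ≈ 0.013844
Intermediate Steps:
1/(√(444195 - 438977)) = 1/(√5218) = √5218/5218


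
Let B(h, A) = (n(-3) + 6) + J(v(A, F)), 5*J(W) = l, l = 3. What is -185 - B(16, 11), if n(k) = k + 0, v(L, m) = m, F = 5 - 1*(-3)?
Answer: -943/5 ≈ -188.60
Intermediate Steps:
F = 8 (F = 5 + 3 = 8)
J(W) = ⅗ (J(W) = (⅕)*3 = ⅗)
n(k) = k
B(h, A) = 18/5 (B(h, A) = (-3 + 6) + ⅗ = 3 + ⅗ = 18/5)
-185 - B(16, 11) = -185 - 1*18/5 = -185 - 18/5 = -943/5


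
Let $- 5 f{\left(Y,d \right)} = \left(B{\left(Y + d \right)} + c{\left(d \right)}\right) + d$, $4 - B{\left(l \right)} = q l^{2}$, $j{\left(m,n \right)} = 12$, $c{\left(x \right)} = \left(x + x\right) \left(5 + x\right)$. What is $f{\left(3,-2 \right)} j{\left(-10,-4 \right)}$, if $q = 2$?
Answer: $\frac{144}{5} \approx 28.8$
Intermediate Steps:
$c{\left(x \right)} = 2 x \left(5 + x\right)$
$B{\left(l \right)} = 4 - 2 l^{2}$
$f{\left(Y,d \right)} = - \frac{4}{5} - \frac{d}{5} + \frac{2 \left(Y + d\right)^{2}}{5} - \frac{2 d \left(5 + d\right)}{5}$ ($f{\left(Y,d \right)} = - \frac{\left(\left(4 - 2 \left(Y + d\right)^{2}\right) + 2 d \left(5 + d\right)\right) + d}{5} = - \frac{\left(4 - 2 \left(Y + d\right)^{2} + 2 d \left(5 + d\right)\right) + d}{5} = - \frac{4 + d - 2 \left(Y + d\right)^{2} + 2 d \left(5 + d\right)}{5} = - \frac{4}{5} - \frac{d}{5} + \frac{2 \left(Y + d\right)^{2}}{5} - \frac{2 d \left(5 + d\right)}{5}$)
$f{\left(3,-2 \right)} j{\left(-10,-4 \right)} = \left(- \frac{4}{5} - - \frac{22}{5} + \frac{2 \cdot 3^{2}}{5} + \frac{4}{5} \cdot 3 \left(-2\right)\right) 12 = \left(- \frac{4}{5} + \frac{22}{5} + \frac{2}{5} \cdot 9 - \frac{24}{5}\right) 12 = \left(- \frac{4}{5} + \frac{22}{5} + \frac{18}{5} - \frac{24}{5}\right) 12 = \frac{12}{5} \cdot 12 = \frac{144}{5}$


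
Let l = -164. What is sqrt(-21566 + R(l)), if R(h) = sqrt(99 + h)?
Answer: sqrt(-21566 + I*sqrt(65)) ≈ 0.027 + 146.85*I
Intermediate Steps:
sqrt(-21566 + R(l)) = sqrt(-21566 + sqrt(99 - 164)) = sqrt(-21566 + sqrt(-65)) = sqrt(-21566 + I*sqrt(65))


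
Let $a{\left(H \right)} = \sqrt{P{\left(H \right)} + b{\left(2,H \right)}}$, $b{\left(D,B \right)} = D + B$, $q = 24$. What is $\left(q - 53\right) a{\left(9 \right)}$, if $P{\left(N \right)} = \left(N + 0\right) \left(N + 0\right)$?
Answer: $- 58 \sqrt{23} \approx -278.16$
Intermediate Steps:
$b{\left(D,B \right)} = B + D$
$P{\left(N \right)} = N^{2}$ ($P{\left(N \right)} = N N = N^{2}$)
$a{\left(H \right)} = \sqrt{2 + H + H^{2}}$ ($a{\left(H \right)} = \sqrt{H^{2} + \left(H + 2\right)} = \sqrt{H^{2} + \left(2 + H\right)} = \sqrt{2 + H + H^{2}}$)
$\left(q - 53\right) a{\left(9 \right)} = \left(24 - 53\right) \sqrt{2 + 9 + 9^{2}} = - 29 \sqrt{2 + 9 + 81} = - 29 \sqrt{92} = - 29 \cdot 2 \sqrt{23} = - 58 \sqrt{23}$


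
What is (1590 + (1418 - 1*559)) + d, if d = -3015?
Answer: -566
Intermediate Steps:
(1590 + (1418 - 1*559)) + d = (1590 + (1418 - 1*559)) - 3015 = (1590 + (1418 - 559)) - 3015 = (1590 + 859) - 3015 = 2449 - 3015 = -566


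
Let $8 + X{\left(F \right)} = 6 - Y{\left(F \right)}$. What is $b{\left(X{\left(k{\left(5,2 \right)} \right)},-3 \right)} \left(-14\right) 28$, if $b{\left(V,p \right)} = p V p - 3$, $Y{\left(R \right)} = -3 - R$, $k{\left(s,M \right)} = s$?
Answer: $-19992$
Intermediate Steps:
$X{\left(F \right)} = 1 + F$ ($X{\left(F \right)} = -8 - \left(-9 - F\right) = -8 + \left(6 + \left(3 + F\right)\right) = -8 + \left(9 + F\right) = 1 + F$)
$b{\left(V,p \right)} = -3 + V p^{2}$ ($b{\left(V,p \right)} = V p p - 3 = V p^{2} - 3 = -3 + V p^{2}$)
$b{\left(X{\left(k{\left(5,2 \right)} \right)},-3 \right)} \left(-14\right) 28 = \left(-3 + \left(1 + 5\right) \left(-3\right)^{2}\right) \left(-14\right) 28 = \left(-3 + 6 \cdot 9\right) \left(-14\right) 28 = \left(-3 + 54\right) \left(-14\right) 28 = 51 \left(-14\right) 28 = \left(-714\right) 28 = -19992$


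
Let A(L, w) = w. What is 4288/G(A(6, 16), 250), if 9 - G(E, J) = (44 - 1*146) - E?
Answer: 4288/127 ≈ 33.764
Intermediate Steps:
G(E, J) = 111 + E (G(E, J) = 9 - ((44 - 1*146) - E) = 9 - ((44 - 146) - E) = 9 - (-102 - E) = 9 + (102 + E) = 111 + E)
4288/G(A(6, 16), 250) = 4288/(111 + 16) = 4288/127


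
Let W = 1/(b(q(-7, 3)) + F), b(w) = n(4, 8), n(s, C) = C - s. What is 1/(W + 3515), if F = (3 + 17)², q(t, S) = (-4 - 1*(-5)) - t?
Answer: 404/1420061 ≈ 0.00028449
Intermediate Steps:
q(t, S) = 1 - t (q(t, S) = (-4 + 5) - t = 1 - t)
b(w) = 4 (b(w) = 8 - 1*4 = 8 - 4 = 4)
F = 400 (F = 20² = 400)
W = 1/404 (W = 1/(4 + 400) = 1/404 ≈ 0.0024752)
1/(W + 3515) = 1/(1/404 + 3515) = 1/(1420061/404) = 404/1420061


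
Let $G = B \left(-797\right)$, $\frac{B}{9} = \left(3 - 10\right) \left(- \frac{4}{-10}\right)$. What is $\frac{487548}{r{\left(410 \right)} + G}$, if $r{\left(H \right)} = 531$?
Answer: $\frac{270860}{11453} \approx 23.65$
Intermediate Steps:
$B = - \frac{126}{5}$ ($B = 9 \left(3 - 10\right) \left(- \frac{4}{-10}\right) = 9 \left(- 7 \left(\left(-4\right) \left(- \frac{1}{10}\right)\right)\right) = 9 \left(\left(-7\right) \frac{2}{5}\right) = 9 \left(- \frac{14}{5}\right) = - \frac{126}{5} \approx -25.2$)
$G = \frac{100422}{5}$ ($G = \left(- \frac{126}{5}\right) \left(-797\right) = \frac{100422}{5} \approx 20084.0$)
$\frac{487548}{r{\left(410 \right)} + G} = \frac{487548}{531 + \frac{100422}{5}} = \frac{487548}{\frac{103077}{5}} = 487548 \cdot \frac{5}{103077} = \frac{270860}{11453}$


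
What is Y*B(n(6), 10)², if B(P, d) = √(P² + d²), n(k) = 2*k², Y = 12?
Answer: 63408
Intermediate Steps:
Y*B(n(6), 10)² = 12*(√((2*6²)² + 10²))² = 12*(√((2*36)² + 100))² = 12*(√(72² + 100))² = 12*(√(5184 + 100))² = 12*(√5284)² = 12*(2*√1321)² = 12*5284 = 63408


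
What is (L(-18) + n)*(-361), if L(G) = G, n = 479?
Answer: -166421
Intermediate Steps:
(L(-18) + n)*(-361) = (-18 + 479)*(-361) = 461*(-361) = -166421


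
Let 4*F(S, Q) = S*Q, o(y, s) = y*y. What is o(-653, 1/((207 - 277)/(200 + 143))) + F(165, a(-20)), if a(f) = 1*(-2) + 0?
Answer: 852653/2 ≈ 4.2633e+5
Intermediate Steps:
a(f) = -2 (a(f) = -2 + 0 = -2)
o(y, s) = y²
F(S, Q) = Q*S/4 (F(S, Q) = (S*Q)/4 = (Q*S)/4 = Q*S/4)
o(-653, 1/((207 - 277)/(200 + 143))) + F(165, a(-20)) = (-653)² + (¼)*(-2)*165 = 426409 - 165/2 = 852653/2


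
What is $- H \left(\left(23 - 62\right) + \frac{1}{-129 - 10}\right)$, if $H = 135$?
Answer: $\frac{731970}{139} \approx 5266.0$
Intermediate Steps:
$- H \left(\left(23 - 62\right) + \frac{1}{-129 - 10}\right) = \left(-1\right) 135 \left(\left(23 - 62\right) + \frac{1}{-129 - 10}\right) = - 135 \left(\left(23 - 62\right) + \frac{1}{-139}\right) = - 135 \left(-39 - \frac{1}{139}\right) = \left(-135\right) \left(- \frac{5422}{139}\right) = \frac{731970}{139}$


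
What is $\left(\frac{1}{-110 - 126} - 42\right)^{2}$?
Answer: $\frac{98267569}{55696} \approx 1764.4$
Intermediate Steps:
$\left(\frac{1}{-110 - 126} - 42\right)^{2} = \left(\frac{1}{-236} - 42\right)^{2} = \left(- \frac{1}{236} - 42\right)^{2} = \left(- \frac{9913}{236}\right)^{2} = \frac{98267569}{55696}$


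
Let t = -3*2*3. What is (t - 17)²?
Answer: 1225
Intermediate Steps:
t = -18 (t = -6*3 = -18)
(t - 17)² = (-18 - 17)² = (-35)² = 1225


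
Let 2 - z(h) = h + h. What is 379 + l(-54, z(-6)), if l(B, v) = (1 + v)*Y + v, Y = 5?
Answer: 468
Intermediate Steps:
z(h) = 2 - 2*h (z(h) = 2 - (h + h) = 2 - 2*h)
l(B, v) = 5 + 6*v (l(B, v) = (1 + v)*5 + v = (5 + 5*v) + v = 5 + 6*v)
379 + l(-54, z(-6)) = 379 + (5 + 6*(2 - 2*(-6))) = 379 + (5 + 6*(2 + 12)) = 379 + (5 + 6*14) = 379 + (5 + 84) = 379 + 89 = 468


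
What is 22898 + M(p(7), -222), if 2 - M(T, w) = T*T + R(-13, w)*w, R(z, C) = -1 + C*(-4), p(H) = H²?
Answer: 217413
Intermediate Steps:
R(z, C) = -1 - 4*C
M(T, w) = 2 - T² - w*(-1 - 4*w) (M(T, w) = 2 - (T*T + (-1 - 4*w)*w) = 2 - (T² + w*(-1 - 4*w)) = 2 + (-T² - w*(-1 - 4*w)) = 2 - T² - w*(-1 - 4*w))
22898 + M(p(7), -222) = 22898 + (2 - (7²)² - 222*(1 + 4*(-222))) = 22898 + (2 - 1*49² - 222*(1 - 888)) = 22898 + (2 - 1*2401 - 222*(-887)) = 22898 + (2 - 2401 + 196914) = 22898 + 194515 = 217413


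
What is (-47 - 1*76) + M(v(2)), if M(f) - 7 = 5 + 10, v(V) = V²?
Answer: -101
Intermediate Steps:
M(f) = 22 (M(f) = 7 + (5 + 10) = 7 + 15 = 22)
(-47 - 1*76) + M(v(2)) = (-47 - 1*76) + 22 = (-47 - 76) + 22 = -123 + 22 = -101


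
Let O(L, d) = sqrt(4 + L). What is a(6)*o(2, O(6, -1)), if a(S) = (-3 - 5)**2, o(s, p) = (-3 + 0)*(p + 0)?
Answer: -192*sqrt(10) ≈ -607.16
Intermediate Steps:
o(s, p) = -3*p
a(S) = 64 (a(S) = (-8)**2 = 64)
a(6)*o(2, O(6, -1)) = 64*(-3*sqrt(4 + 6)) = 64*(-3*sqrt(10)) = -192*sqrt(10)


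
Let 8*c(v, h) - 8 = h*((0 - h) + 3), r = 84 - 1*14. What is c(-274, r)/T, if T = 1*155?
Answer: -2341/620 ≈ -3.7758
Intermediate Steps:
r = 70 (r = 84 - 14 = 70)
T = 155
c(v, h) = 1 + h*(3 - h)/8 (c(v, h) = 1 + (h*((0 - h) + 3))/8 = 1 + (h*(-h + 3))/8 = 1 + (h*(3 - h))/8 = 1 + h*(3 - h)/8)
c(-274, r)/T = (1 - ⅛*70² + (3/8)*70)/155 = (1 - ⅛*4900 + 105/4)*(1/155) = (1 - 1225/2 + 105/4)*(1/155) = -2341/4*1/155 = -2341/620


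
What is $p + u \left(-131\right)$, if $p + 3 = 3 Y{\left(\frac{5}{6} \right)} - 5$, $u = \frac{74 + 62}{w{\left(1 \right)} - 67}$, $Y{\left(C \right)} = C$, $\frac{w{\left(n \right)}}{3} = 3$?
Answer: $\frac{17497}{58} \approx 301.67$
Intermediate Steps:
$w{\left(n \right)} = 9$ ($w{\left(n \right)} = 3 \cdot 3 = 9$)
$u = - \frac{68}{29}$ ($u = \frac{74 + 62}{9 - 67} = \frac{136}{-58} = 136 \left(- \frac{1}{58}\right) = - \frac{68}{29} \approx -2.3448$)
$p = - \frac{11}{2}$ ($p = -3 - \left(5 - 3 \cdot \frac{5}{6}\right) = -3 - \left(5 - 3 \cdot 5 \cdot \frac{1}{6}\right) = -3 + \left(3 \cdot \frac{5}{6} - 5\right) = -3 + \left(\frac{5}{2} - 5\right) = -3 - \frac{5}{2} = - \frac{11}{2} \approx -5.5$)
$p + u \left(-131\right) = - \frac{11}{2} - - \frac{8908}{29} = - \frac{11}{2} + \frac{8908}{29} = \frac{17497}{58}$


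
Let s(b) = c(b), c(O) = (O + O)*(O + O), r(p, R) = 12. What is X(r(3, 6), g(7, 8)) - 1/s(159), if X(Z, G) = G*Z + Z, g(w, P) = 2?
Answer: 3640463/101124 ≈ 36.000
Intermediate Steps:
c(O) = 4*O² (c(O) = (2*O)*(2*O) = 4*O²)
X(Z, G) = Z + G*Z
s(b) = 4*b²
X(r(3, 6), g(7, 8)) - 1/s(159) = 12*(1 + 2) - 1/(4*159²) = 12*3 - 1/(4*25281) = 36 - 1/101124 = 3640463/101124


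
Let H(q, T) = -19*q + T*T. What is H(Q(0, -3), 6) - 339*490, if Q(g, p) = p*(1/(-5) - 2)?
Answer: -830997/5 ≈ -1.6620e+5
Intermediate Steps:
Q(g, p) = -11*p/5 (Q(g, p) = p*(-⅕ - 2) = p*(-11/5) = -11*p/5)
H(q, T) = T² - 19*q (H(q, T) = -19*q + T² = T² - 19*q)
H(Q(0, -3), 6) - 339*490 = (6² - (-209)*(-3)/5) - 339*490 = (36 - 19*33/5) - 166110 = (36 - 627/5) - 166110 = -447/5 - 166110 = -830997/5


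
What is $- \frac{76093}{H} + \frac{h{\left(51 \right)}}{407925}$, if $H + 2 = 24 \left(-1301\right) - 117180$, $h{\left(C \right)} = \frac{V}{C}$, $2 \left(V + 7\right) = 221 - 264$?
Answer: $\frac{263841309784}{514577399175} \approx 0.51273$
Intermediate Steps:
$V = - \frac{57}{2}$ ($V = -7 + \frac{221 - 264}{2} = -7 + \frac{1}{2} \left(-43\right) = -7 - \frac{43}{2} = - \frac{57}{2} \approx -28.5$)
$h{\left(C \right)} = - \frac{57}{2 C}$
$H = -148406$ ($H = -2 + \left(24 \left(-1301\right) - 117180\right) = -2 - 148404 = -148406$)
$- \frac{76093}{H} + \frac{h{\left(51 \right)}}{407925} = - \frac{76093}{-148406} + \frac{\left(- \frac{57}{2}\right) \frac{1}{51}}{407925} = \left(-76093\right) \left(- \frac{1}{148406}\right) + \left(- \frac{57}{2}\right) \frac{1}{51} \cdot \frac{1}{407925} = \frac{76093}{148406} - \frac{19}{13869450} = \frac{263841309784}{514577399175}$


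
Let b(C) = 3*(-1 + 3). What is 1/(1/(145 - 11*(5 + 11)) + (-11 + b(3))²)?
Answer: 31/774 ≈ 0.040052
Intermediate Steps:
b(C) = 6 (b(C) = 3*2 = 6)
1/(1/(145 - 11*(5 + 11)) + (-11 + b(3))²) = 1/(1/(145 - 11*(5 + 11)) + (-11 + 6)²) = 1/(1/(145 - 11*16) + (-5)²) = 1/(1/(145 - 176) + 25) = 1/(1/(-31) + 25) = 1/(-1/31 + 25) = 1/(774/31) = 31/774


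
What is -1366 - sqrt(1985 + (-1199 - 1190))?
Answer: -1366 - 2*I*sqrt(101) ≈ -1366.0 - 20.1*I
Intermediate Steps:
-1366 - sqrt(1985 + (-1199 - 1190)) = -1366 - sqrt(1985 - 2389) = -1366 - sqrt(-404) = -1366 - 2*I*sqrt(101)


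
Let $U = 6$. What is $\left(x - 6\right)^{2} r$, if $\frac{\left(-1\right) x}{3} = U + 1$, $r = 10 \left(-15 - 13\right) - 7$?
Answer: $-209223$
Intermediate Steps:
$r = -287$ ($r = 10 \left(-15 - 13\right) - 7 = 10 \left(-28\right) - 7 = -280 - 7 = -287$)
$x = -21$ ($x = - 3 \left(6 + 1\right) = \left(-3\right) 7 = -21$)
$\left(x - 6\right)^{2} r = \left(-21 - 6\right)^{2} \left(-287\right) = \left(-27\right)^{2} \left(-287\right) = 729 \left(-287\right) = -209223$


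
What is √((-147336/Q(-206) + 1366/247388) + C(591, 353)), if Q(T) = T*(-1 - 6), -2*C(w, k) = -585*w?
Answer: √7010812008234392774/6370241 ≈ 415.65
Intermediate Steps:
C(w, k) = 585*w/2 (C(w, k) = -(-585)*w/2 = 585*w/2)
Q(T) = -7*T (Q(T) = T*(-7) = -7*T)
√((-147336/Q(-206) + 1366/247388) + C(591, 353)) = √((-147336/((-7*(-206))) + 1366/247388) + (585/2)*591) = √((-147336/1442 + 1366*(1/247388)) + 345735/2) = √((-147336*1/1442 + 683/123694) + 345735/2) = √((-10524/103 + 683/123694) + 345735/2) = √(-1301685307/12740482 + 345735/2) = √(1100556793414/6370241) = √7010812008234392774/6370241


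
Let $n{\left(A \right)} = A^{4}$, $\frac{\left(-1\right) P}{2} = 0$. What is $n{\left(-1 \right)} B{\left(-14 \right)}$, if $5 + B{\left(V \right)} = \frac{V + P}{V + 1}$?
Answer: $- \frac{51}{13} \approx -3.9231$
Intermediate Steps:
$P = 0$ ($P = \left(-2\right) 0 = 0$)
$B{\left(V \right)} = -5 + \frac{V}{1 + V}$ ($B{\left(V \right)} = -5 + \frac{V + 0}{V + 1} = -5 + \frac{V}{1 + V}$)
$n{\left(-1 \right)} B{\left(-14 \right)} = \left(-1\right)^{4} \frac{-5 - -56}{1 - 14} = 1 \frac{-5 + 56}{-13} = 1 \left(\left(- \frac{1}{13}\right) 51\right) = 1 \left(- \frac{51}{13}\right) = - \frac{51}{13}$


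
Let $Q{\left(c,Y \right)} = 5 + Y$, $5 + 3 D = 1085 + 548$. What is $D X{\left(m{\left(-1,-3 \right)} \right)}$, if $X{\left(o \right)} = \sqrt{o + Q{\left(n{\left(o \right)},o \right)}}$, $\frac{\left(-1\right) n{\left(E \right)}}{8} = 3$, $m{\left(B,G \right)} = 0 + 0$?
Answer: $\frac{1628 \sqrt{5}}{3} \approx 1213.4$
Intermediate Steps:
$m{\left(B,G \right)} = 0$
$D = \frac{1628}{3}$ ($D = - \frac{5}{3} + \frac{1085 + 548}{3} = - \frac{5}{3} + \frac{1}{3} \cdot 1633 = - \frac{5}{3} + \frac{1633}{3} = \frac{1628}{3} \approx 542.67$)
$n{\left(E \right)} = -24$ ($n{\left(E \right)} = \left(-8\right) 3 = -24$)
$X{\left(o \right)} = \sqrt{5 + 2 o}$ ($X{\left(o \right)} = \sqrt{o + \left(5 + o\right)} = \sqrt{5 + 2 o}$)
$D X{\left(m{\left(-1,-3 \right)} \right)} = \frac{1628 \sqrt{5 + 2 \cdot 0}}{3} = \frac{1628 \sqrt{5 + 0}}{3} = \frac{1628 \sqrt{5}}{3}$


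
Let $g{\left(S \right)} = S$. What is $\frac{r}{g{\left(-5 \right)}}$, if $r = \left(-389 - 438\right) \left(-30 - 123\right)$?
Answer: $- \frac{126531}{5} \approx -25306.0$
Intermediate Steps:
$r = 126531$ ($r = - 827 \left(-30 - 123\right) = \left(-827\right) \left(-153\right) = 126531$)
$\frac{r}{g{\left(-5 \right)}} = \frac{126531}{-5} = 126531 \left(- \frac{1}{5}\right) = - \frac{126531}{5}$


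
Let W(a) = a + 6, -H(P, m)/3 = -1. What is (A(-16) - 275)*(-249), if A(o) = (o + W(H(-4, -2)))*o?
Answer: 40587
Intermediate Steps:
H(P, m) = 3 (H(P, m) = -3*(-1) = 3)
W(a) = 6 + a
A(o) = o*(9 + o) (A(o) = (o + (6 + 3))*o = (o + 9)*o = (9 + o)*o = o*(9 + o))
(A(-16) - 275)*(-249) = (-16*(9 - 16) - 275)*(-249) = (-16*(-7) - 275)*(-249) = (112 - 275)*(-249) = -163*(-249) = 40587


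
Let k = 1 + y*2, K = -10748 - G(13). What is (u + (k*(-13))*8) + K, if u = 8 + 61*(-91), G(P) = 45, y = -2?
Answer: -16024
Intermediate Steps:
u = -5543 (u = 8 - 5551 = -5543)
K = -10793 (K = -10748 - 1*45 = -10748 - 45 = -10793)
k = -3 (k = 1 - 2*2 = 1 - 4 = -3)
(u + (k*(-13))*8) + K = (-5543 - 3*(-13)*8) - 10793 = (-5543 + 39*8) - 10793 = (-5543 + 312) - 10793 = -5231 - 10793 = -16024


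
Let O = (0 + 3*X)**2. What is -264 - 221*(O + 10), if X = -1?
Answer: -4463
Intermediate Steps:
O = 9 (O = (0 + 3*(-1))**2 = (0 - 3)**2 = (-3)**2 = 9)
-264 - 221*(O + 10) = -264 - 221*(9 + 10) = -264 - 221*19 = -264 - 4199 = -4463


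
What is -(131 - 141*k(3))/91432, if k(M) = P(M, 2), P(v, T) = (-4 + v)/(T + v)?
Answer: -199/114290 ≈ -0.0017412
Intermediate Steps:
P(v, T) = (-4 + v)/(T + v)
k(M) = (-4 + M)/(2 + M)
-(131 - 141*k(3))/91432 = -(131 - 141*(-4 + 3)/(2 + 3))/91432 = -(131 - 141*(-1)/5)/91432 = -(131 - 141*(-⅕))/91432 = -(131 + 141/5)/91432 = -796/(5*91432) = -1*199/114290 = -199/114290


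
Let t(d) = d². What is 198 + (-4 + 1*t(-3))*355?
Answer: 1973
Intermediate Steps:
198 + (-4 + 1*t(-3))*355 = 198 + (-4 + 1*(-3)²)*355 = 198 + (-4 + 1*9)*355 = 198 + (-4 + 9)*355 = 198 + 5*355 = 198 + 1775 = 1973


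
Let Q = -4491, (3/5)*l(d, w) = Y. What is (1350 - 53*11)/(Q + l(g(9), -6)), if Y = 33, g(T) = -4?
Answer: -767/4436 ≈ -0.17290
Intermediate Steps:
l(d, w) = 55 (l(d, w) = (5/3)*33 = 55)
(1350 - 53*11)/(Q + l(g(9), -6)) = (1350 - 53*11)/(-4491 + 55) = (1350 - 583)/(-4436) = 767*(-1/4436) = -767/4436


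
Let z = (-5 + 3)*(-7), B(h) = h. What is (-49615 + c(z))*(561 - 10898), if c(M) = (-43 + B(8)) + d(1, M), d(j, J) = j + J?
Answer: 513076995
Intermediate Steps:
d(j, J) = J + j
z = 14 (z = -2*(-7) = 14)
c(M) = -34 + M (c(M) = (-43 + 8) + (M + 1) = -35 + (1 + M) = -34 + M)
(-49615 + c(z))*(561 - 10898) = (-49615 + (-34 + 14))*(561 - 10898) = (-49615 - 20)*(-10337) = -49635*(-10337) = 513076995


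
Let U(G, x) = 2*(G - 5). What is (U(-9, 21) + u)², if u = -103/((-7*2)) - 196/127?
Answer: 1556065809/3161284 ≈ 492.23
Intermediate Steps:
U(G, x) = -10 + 2*G (U(G, x) = 2*(-5 + G) = -10 + 2*G)
u = 10337/1778 (u = -103/(-14) - 196*1/127 = -103*(-1/14) - 196/127 = 103/14 - 196/127 = 10337/1778 ≈ 5.8138)
(U(-9, 21) + u)² = ((-10 + 2*(-9)) + 10337/1778)² = ((-10 - 18) + 10337/1778)² = (-28 + 10337/1778)² = (-39447/1778)² = 1556065809/3161284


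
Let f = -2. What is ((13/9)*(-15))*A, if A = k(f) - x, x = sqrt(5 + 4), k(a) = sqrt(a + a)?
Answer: 65 - 130*I/3 ≈ 65.0 - 43.333*I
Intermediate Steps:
k(a) = sqrt(2)*sqrt(a) (k(a) = sqrt(2*a) = sqrt(2)*sqrt(a))
x = 3 (x = sqrt(9) = 3)
A = -3 + 2*I (A = sqrt(2)*sqrt(-2) - 1*3 = sqrt(2)*(I*sqrt(2)) - 3 = 2*I - 3 = -3 + 2*I ≈ -3.0 + 2.0*I)
((13/9)*(-15))*A = ((13/9)*(-15))*(-3 + 2*I) = -65*(-3 + 2*I)/3 = 65 - 130*I/3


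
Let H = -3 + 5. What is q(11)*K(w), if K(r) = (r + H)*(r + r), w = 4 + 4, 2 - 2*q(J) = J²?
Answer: -9520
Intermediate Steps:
q(J) = 1 - J²/2
H = 2
w = 8
K(r) = 2*r*(2 + r) (K(r) = (r + 2)*(r + r) = (2 + r)*(2*r) = 2*r*(2 + r))
q(11)*K(w) = (1 - ½*11²)*(2*8*(2 + 8)) = (1 - ½*121)*(2*8*10) = (1 - 121/2)*160 = -119/2*160 = -9520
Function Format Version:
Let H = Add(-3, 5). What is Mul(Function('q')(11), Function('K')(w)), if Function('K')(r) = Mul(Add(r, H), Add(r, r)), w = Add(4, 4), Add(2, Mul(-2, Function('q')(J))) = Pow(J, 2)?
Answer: -9520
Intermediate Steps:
Function('q')(J) = Add(1, Mul(Rational(-1, 2), Pow(J, 2)))
H = 2
w = 8
Function('K')(r) = Mul(2, r, Add(2, r)) (Function('K')(r) = Mul(Add(r, 2), Add(r, r)) = Mul(Add(2, r), Mul(2, r)) = Mul(2, r, Add(2, r)))
Mul(Function('q')(11), Function('K')(w)) = Mul(Add(1, Mul(Rational(-1, 2), Pow(11, 2))), Mul(2, 8, Add(2, 8))) = Mul(Add(1, Mul(Rational(-1, 2), 121)), Mul(2, 8, 10)) = Mul(Add(1, Rational(-121, 2)), 160) = Mul(Rational(-119, 2), 160) = -9520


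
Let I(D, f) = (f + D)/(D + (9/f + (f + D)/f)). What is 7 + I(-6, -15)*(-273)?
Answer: -2191/2 ≈ -1095.5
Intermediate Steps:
I(D, f) = (D + f)/(D + 9/f + (D + f)/f) (I(D, f) = (D + f)/(D + (9/f + (D + f)/f)) = (D + f)/(D + 9/f + (D + f)/f))
7 + I(-6, -15)*(-273) = 7 - 15*(-6 - 15)/(9 - 6 - 15 - 6*(-15))*(-273) = 7 - 15*(-21)/(9 - 6 - 15 + 90)*(-273) = 7 - 15*(-21)/78*(-273) = 7 - 15*1/78*(-21)*(-273) = 7 + (105/26)*(-273) = 7 - 2205/2 = -2191/2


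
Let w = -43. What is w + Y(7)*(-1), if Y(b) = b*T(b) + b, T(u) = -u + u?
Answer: -50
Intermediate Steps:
T(u) = 0
Y(b) = b (Y(b) = b*0 + b = 0 + b = b)
w + Y(7)*(-1) = -43 + 7*(-1) = -43 - 7 = -50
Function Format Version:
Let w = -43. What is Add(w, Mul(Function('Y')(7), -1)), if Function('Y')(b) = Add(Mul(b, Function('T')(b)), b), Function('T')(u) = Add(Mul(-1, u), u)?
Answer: -50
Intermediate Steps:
Function('T')(u) = 0
Function('Y')(b) = b (Function('Y')(b) = Add(Mul(b, 0), b) = Add(0, b) = b)
Add(w, Mul(Function('Y')(7), -1)) = Add(-43, Mul(7, -1)) = Add(-43, -7) = -50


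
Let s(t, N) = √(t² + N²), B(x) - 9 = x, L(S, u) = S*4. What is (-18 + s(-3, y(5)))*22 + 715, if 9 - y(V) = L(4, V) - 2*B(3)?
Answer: 319 + 22*√298 ≈ 698.78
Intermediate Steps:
L(S, u) = 4*S
B(x) = 9 + x
y(V) = 17 (y(V) = 9 - (4*4 - 2*(9 + 3)) = 9 - (16 - 2*12) = 9 - (16 - 24) = 9 - 1*(-8) = 9 + 8 = 17)
s(t, N) = √(N² + t²)
(-18 + s(-3, y(5)))*22 + 715 = (-18 + √(17² + (-3)²))*22 + 715 = (-18 + √(289 + 9))*22 + 715 = (-18 + √298)*22 + 715 = (-396 + 22*√298) + 715 = 319 + 22*√298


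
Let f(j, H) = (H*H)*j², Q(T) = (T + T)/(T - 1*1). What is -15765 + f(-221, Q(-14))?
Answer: 34744219/225 ≈ 1.5442e+5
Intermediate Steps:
Q(T) = 2*T/(-1 + T) (Q(T) = (2*T)/(T - 1) = (2*T)/(-1 + T) = 2*T/(-1 + T))
f(j, H) = H²*j²
-15765 + f(-221, Q(-14)) = -15765 + (2*(-14)/(-1 - 14))²*(-221)² = -15765 + (2*(-14)/(-15))²*48841 = -15765 + (2*(-14)*(-1/15))²*48841 = -15765 + (28/15)²*48841 = -15765 + (784/225)*48841 = -15765 + 38291344/225 = 34744219/225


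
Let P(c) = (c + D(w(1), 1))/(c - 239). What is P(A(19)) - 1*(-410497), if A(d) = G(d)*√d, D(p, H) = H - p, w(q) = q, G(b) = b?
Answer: 20632393355/50262 - 4541*√19/50262 ≈ 4.1050e+5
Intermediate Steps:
A(d) = d^(3/2) (A(d) = d*√d = d^(3/2))
P(c) = c/(-239 + c) (P(c) = (c + (1 - 1*1))/(c - 239) = (c + (1 - 1))/(-239 + c) = (c + 0)/(-239 + c) = c/(-239 + c))
P(A(19)) - 1*(-410497) = 19^(3/2)/(-239 + 19^(3/2)) - 1*(-410497) = (19*√19)/(-239 + 19*√19) + 410497 = 19*√19/(-239 + 19*√19) + 410497 = 410497 + 19*√19/(-239 + 19*√19)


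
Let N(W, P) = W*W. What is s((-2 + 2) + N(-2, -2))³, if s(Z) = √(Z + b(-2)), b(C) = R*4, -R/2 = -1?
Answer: 24*√3 ≈ 41.569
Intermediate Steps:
R = 2 (R = -2*(-1) = 2)
N(W, P) = W²
b(C) = 8 (b(C) = 2*4 = 8)
s(Z) = √(8 + Z) (s(Z) = √(Z + 8) = √(8 + Z))
s((-2 + 2) + N(-2, -2))³ = (√(8 + ((-2 + 2) + (-2)²)))³ = (√(8 + (0 + 4)))³ = (√(8 + 4))³ = (√12)³ = (2*√3)³ = 24*√3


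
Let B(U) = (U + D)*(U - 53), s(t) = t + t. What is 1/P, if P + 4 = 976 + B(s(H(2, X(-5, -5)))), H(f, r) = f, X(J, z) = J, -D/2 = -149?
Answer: -1/13826 ≈ -7.2327e-5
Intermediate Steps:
D = 298 (D = -2*(-149) = 298)
s(t) = 2*t
B(U) = (-53 + U)*(298 + U) (B(U) = (U + 298)*(U - 53) = (298 + U)*(-53 + U) = (-53 + U)*(298 + U))
P = -13826 (P = -4 + (976 + (-15794 + (2*2)² + 245*(2*2))) = -4 + (976 + (-15794 + 4² + 245*4)) = -4 + (976 + (-15794 + 16 + 980)) = -4 + (976 - 14798) = -4 - 13822 = -13826)
1/P = 1/(-13826) = -1/13826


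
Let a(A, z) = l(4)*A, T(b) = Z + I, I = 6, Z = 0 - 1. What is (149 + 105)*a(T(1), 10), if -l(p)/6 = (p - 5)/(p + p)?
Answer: 1905/2 ≈ 952.50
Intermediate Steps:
Z = -1
T(b) = 5 (T(b) = -1 + 6 = 5)
l(p) = -3*(-5 + p)/p (l(p) = -6*(p - 5)/(p + p) = -6*(-5 + p)/(2*p) = -6*(-5 + p)*1/(2*p) = -3*(-5 + p)/p)
a(A, z) = 3*A/4 (a(A, z) = (-3 + 15/4)*A = 3*A/4)
(149 + 105)*a(T(1), 10) = (149 + 105)*((¾)*5) = 254*(15/4) = 1905/2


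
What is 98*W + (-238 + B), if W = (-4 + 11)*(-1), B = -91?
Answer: -1015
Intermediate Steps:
W = -7 (W = 7*(-1) = -7)
98*W + (-238 + B) = 98*(-7) + (-238 - 91) = -686 - 329 = -1015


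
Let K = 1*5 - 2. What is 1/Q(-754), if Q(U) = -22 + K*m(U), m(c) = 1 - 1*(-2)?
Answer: -1/13 ≈ -0.076923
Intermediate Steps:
m(c) = 3 (m(c) = 1 + 2 = 3)
K = 3 (K = 5 - 2 = 3)
Q(U) = -13 (Q(U) = -22 + 3*3 = -22 + 9 = -13)
1/Q(-754) = 1/(-13) = -1/13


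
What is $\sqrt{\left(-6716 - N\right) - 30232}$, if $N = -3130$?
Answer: $i \sqrt{33818} \approx 183.9 i$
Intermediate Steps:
$\sqrt{\left(-6716 - N\right) - 30232} = \sqrt{\left(-6716 - -3130\right) - 30232} = \sqrt{\left(-6716 + 3130\right) - 30232} = \sqrt{-3586 - 30232} = \sqrt{-33818} = i \sqrt{33818}$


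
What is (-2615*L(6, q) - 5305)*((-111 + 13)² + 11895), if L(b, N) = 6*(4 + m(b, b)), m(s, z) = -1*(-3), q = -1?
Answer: -2475287365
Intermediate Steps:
m(s, z) = 3
L(b, N) = 42 (L(b, N) = 6*(4 + 3) = 6*7 = 42)
(-2615*L(6, q) - 5305)*((-111 + 13)² + 11895) = (-2615*42 - 5305)*((-111 + 13)² + 11895) = (-109830 - 5305)*((-98)² + 11895) = -115135*(9604 + 11895) = -115135*21499 = -2475287365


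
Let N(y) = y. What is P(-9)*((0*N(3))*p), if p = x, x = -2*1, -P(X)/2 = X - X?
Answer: 0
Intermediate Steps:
P(X) = 0 (P(X) = -2*(X - X) = -2*0 = 0)
x = -2
p = -2
P(-9)*((0*N(3))*p) = 0*((0*3)*(-2)) = 0*(0*(-2)) = 0*0 = 0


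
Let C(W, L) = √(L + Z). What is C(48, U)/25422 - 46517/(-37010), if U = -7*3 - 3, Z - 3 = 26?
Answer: 46517/37010 + √5/25422 ≈ 1.2570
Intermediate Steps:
Z = 29 (Z = 3 + 26 = 29)
U = -24 (U = -21 - 3 = -24)
C(W, L) = √(29 + L) (C(W, L) = √(L + 29) = √(29 + L))
C(48, U)/25422 - 46517/(-37010) = √(29 - 24)/25422 - 46517/(-37010) = √5*(1/25422) - 46517*(-1/37010) = √5/25422 + 46517/37010 = 46517/37010 + √5/25422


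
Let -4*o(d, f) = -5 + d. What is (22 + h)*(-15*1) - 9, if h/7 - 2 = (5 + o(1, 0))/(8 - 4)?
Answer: -1413/2 ≈ -706.50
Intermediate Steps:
o(d, f) = 5/4 - d/4 (o(d, f) = -(-5 + d)/4 = 5/4 - d/4)
h = 49/2 (h = 14 + 7*((5 + (5/4 - ¼*1))/(8 - 4)) = 14 + 7*((5 + (5/4 - ¼))/4) = 14 + 7*((5 + 1)*(¼)) = 14 + 7*(6*(¼)) = 14 + 7*(3/2) = 14 + 21/2 = 49/2 ≈ 24.500)
(22 + h)*(-15*1) - 9 = (22 + 49/2)*(-15*1) - 9 = (93/2)*(-15) - 9 = -1395/2 - 9 = -1413/2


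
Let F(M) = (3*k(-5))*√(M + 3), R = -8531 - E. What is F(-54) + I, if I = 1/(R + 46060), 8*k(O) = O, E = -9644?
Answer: 1/47173 - 15*I*√51/8 ≈ 2.1199e-5 - 13.39*I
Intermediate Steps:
R = 1113 (R = -8531 - 1*(-9644) = -8531 + 9644 = 1113)
k(O) = O/8
I = 1/47173 (I = 1/(1113 + 46060) = 1/47173 ≈ 2.1199e-5)
F(M) = -15*√(3 + M)/8 (F(M) = (3*((⅛)*(-5)))*√(M + 3) = (3*(-5/8))*√(3 + M) = -15*√(3 + M)/8)
F(-54) + I = -15*√(3 - 54)/8 + 1/47173 = -15*I*√51/8 + 1/47173 = 1/47173 - 15*I*√51/8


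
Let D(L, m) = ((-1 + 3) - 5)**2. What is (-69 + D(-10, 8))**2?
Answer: 3600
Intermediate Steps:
D(L, m) = 9 (D(L, m) = (2 - 5)**2 = (-3)**2 = 9)
(-69 + D(-10, 8))**2 = (-69 + 9)**2 = (-60)**2 = 3600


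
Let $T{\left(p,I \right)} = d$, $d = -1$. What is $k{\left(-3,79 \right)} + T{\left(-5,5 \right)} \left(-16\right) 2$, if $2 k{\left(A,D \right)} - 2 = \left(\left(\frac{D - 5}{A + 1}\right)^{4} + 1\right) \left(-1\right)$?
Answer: $-937048$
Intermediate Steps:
$T{\left(p,I \right)} = -1$
$k{\left(A,D \right)} = \frac{1}{2} - \frac{\left(-5 + D\right)^{4}}{2 \left(1 + A\right)^{4}}$ ($k{\left(A,D \right)} = 1 + \frac{\left(\left(\frac{D - 5}{A + 1}\right)^{4} + 1\right) \left(-1\right)}{2} = 1 + \frac{\left(\left(\frac{-5 + D}{1 + A}\right)^{4} + 1\right) \left(-1\right)}{2} = 1 + \frac{\left(\frac{\left(-5 + D\right)^{4}}{\left(1 + A\right)^{4}} + 1\right) \left(-1\right)}{2} = 1 + \frac{\left(1 + \frac{\left(-5 + D\right)^{4}}{\left(1 + A\right)^{4}}\right) \left(-1\right)}{2} = 1 + \frac{-1 - \frac{\left(-5 + D\right)^{4}}{\left(1 + A\right)^{4}}}{2} = 1 - \left(\frac{1}{2} + \frac{\left(-5 + D\right)^{4}}{2 \left(1 + A\right)^{4}}\right) = \frac{1}{2} - \frac{\left(-5 + D\right)^{4}}{2 \left(1 + A\right)^{4}}$)
$k{\left(-3,79 \right)} + T{\left(-5,5 \right)} \left(-16\right) 2 = \left(\frac{1}{2} - \frac{\left(-5 + 79\right)^{4}}{2 \left(1 - 3\right)^{4}}\right) + \left(-1\right) \left(-16\right) 2 = \left(\frac{1}{2} - \frac{74^{4}}{2 \cdot 16}\right) + 16 \cdot 2 = \left(\frac{1}{2} - \frac{1}{32} \cdot 29986576\right) + 32 = \left(\frac{1}{2} - \frac{1874161}{2}\right) + 32 = -937080 + 32 = -937048$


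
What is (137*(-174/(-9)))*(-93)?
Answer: -246326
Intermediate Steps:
(137*(-174/(-9)))*(-93) = (137*(-174*(-⅑)))*(-93) = (137*(58/3))*(-93) = (7946/3)*(-93) = -246326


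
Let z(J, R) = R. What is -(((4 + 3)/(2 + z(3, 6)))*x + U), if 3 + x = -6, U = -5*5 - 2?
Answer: 279/8 ≈ 34.875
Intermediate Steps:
U = -27 (U = -25 - 2 = -27)
x = -9 (x = -3 - 6 = -9)
-(((4 + 3)/(2 + z(3, 6)))*x + U) = -(((4 + 3)/(2 + 6))*(-9) - 27) = -((7/8)*(-9) - 27) = -(-63/8 - 27) = -1*(-279/8) = 279/8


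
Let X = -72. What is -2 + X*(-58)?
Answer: 4174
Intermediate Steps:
-2 + X*(-58) = -2 - 72*(-58) = -2 + 4176 = 4174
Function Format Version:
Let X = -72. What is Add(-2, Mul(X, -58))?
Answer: 4174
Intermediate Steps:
Add(-2, Mul(X, -58)) = Add(-2, Mul(-72, -58)) = Add(-2, 4176) = 4174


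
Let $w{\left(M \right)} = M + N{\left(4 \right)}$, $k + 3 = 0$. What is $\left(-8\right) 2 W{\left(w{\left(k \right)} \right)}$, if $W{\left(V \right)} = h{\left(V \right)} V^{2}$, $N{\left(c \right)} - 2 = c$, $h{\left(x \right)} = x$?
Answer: $-432$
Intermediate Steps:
$k = -3$ ($k = -3 + 0 = -3$)
$N{\left(c \right)} = 2 + c$
$w{\left(M \right)} = 6 + M$ ($w{\left(M \right)} = M + \left(2 + 4\right) = M + 6 = 6 + M$)
$W{\left(V \right)} = V^{3}$ ($W{\left(V \right)} = V V^{2} = V^{3}$)
$\left(-8\right) 2 W{\left(w{\left(k \right)} \right)} = \left(-8\right) 2 \left(6 - 3\right)^{3} = - 16 \cdot 3^{3} = \left(-16\right) 27 = -432$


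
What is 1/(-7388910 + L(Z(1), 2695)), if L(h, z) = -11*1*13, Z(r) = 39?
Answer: -1/7389053 ≈ -1.3534e-7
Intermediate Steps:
L(h, z) = -143 (L(h, z) = -11*13 = -143)
1/(-7388910 + L(Z(1), 2695)) = 1/(-7388910 - 143) = 1/(-7389053) = -1/7389053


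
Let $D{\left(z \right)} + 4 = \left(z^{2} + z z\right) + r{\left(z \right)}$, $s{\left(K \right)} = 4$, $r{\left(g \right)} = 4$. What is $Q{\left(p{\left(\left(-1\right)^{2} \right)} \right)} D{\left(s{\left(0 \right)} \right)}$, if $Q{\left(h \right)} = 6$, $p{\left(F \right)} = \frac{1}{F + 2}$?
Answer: $192$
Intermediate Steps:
$p{\left(F \right)} = \frac{1}{2 + F}$
$D{\left(z \right)} = 2 z^{2}$ ($D{\left(z \right)} = -4 + \left(\left(z^{2} + z z\right) + 4\right) = -4 + \left(\left(z^{2} + z^{2}\right) + 4\right) = -4 + \left(2 z^{2} + 4\right) = -4 + \left(4 + 2 z^{2}\right) = 2 z^{2}$)
$Q{\left(p{\left(\left(-1\right)^{2} \right)} \right)} D{\left(s{\left(0 \right)} \right)} = 6 \cdot 2 \cdot 4^{2} = 6 \cdot 2 \cdot 16 = 6 \cdot 32 = 192$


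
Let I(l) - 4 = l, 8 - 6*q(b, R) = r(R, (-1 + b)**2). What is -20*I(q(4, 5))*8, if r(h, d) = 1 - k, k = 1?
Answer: -2560/3 ≈ -853.33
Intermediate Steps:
r(h, d) = 0 (r(h, d) = 1 - 1*1 = 1 - 1 = 0)
q(b, R) = 4/3 (q(b, R) = 4/3 - 1/6*0 = 4/3 + 0 = 4/3)
I(l) = 4 + l
-20*I(q(4, 5))*8 = -20*(4 + 4/3)*8 = -20*16/3*8 = -320/3*8 = -2560/3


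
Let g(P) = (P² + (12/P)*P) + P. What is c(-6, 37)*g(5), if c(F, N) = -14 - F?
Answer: -336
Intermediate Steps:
g(P) = 12 + P + P² (g(P) = (P² + 12) + P = (12 + P²) + P = 12 + P + P²)
c(-6, 37)*g(5) = (-14 - 1*(-6))*(12 + 5 + 5²) = (-14 + 6)*(12 + 5 + 25) = -8*42 = -336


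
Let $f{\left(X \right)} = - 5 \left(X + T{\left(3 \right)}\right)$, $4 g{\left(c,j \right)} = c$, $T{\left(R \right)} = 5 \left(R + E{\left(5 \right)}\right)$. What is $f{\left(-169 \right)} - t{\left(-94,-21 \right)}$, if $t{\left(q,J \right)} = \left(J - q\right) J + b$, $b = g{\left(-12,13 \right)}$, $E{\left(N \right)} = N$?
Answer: $2181$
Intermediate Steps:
$T{\left(R \right)} = 25 + 5 R$ ($T{\left(R \right)} = 5 \left(R + 5\right) = 5 \left(5 + R\right) = 25 + 5 R$)
$g{\left(c,j \right)} = \frac{c}{4}$
$b = -3$ ($b = \frac{1}{4} \left(-12\right) = -3$)
$t{\left(q,J \right)} = -3 + J \left(J - q\right)$ ($t{\left(q,J \right)} = \left(J - q\right) J - 3 = J \left(J - q\right) - 3 = -3 + J \left(J - q\right)$)
$f{\left(X \right)} = -200 - 5 X$ ($f{\left(X \right)} = - 5 \left(X + \left(25 + 5 \cdot 3\right)\right) = - 5 \left(X + \left(25 + 15\right)\right) = - 5 \left(X + 40\right) = - 5 \left(40 + X\right) = -200 - 5 X$)
$f{\left(-169 \right)} - t{\left(-94,-21 \right)} = \left(-200 - -845\right) - \left(-3 + \left(-21\right)^{2} - \left(-21\right) \left(-94\right)\right) = \left(-200 + 845\right) - \left(-3 + 441 - 1974\right) = 645 - -1536 = 645 + 1536 = 2181$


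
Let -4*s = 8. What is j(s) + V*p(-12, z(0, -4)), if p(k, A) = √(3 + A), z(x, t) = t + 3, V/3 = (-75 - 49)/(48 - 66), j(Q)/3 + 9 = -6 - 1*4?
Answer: -57 + 62*√2/3 ≈ -27.773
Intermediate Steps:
s = -2 (s = -¼*8 = -2)
j(Q) = -57 (j(Q) = -27 + 3*(-6 - 1*4) = -27 + 3*(-6 - 4) = -27 + 3*(-10) = -27 - 30 = -57)
V = 62/3 (V = 3*((-75 - 49)/(48 - 66)) = 3*(-124/(-18)) = 3*(-124*(-1/18)) = 3*(62/9) = 62/3 ≈ 20.667)
z(x, t) = 3 + t
j(s) + V*p(-12, z(0, -4)) = -57 + 62*√(3 + (3 - 4))/3 = -57 + 62*√(3 - 1)/3 = -57 + 62*√2/3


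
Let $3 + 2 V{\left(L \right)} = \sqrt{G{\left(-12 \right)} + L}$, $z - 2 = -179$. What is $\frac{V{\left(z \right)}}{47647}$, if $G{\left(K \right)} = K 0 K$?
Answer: $- \frac{3}{95294} + \frac{i \sqrt{177}}{95294} \approx -3.1481 \cdot 10^{-5} + 0.00013961 i$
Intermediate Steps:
$G{\left(K \right)} = 0$ ($G{\left(K \right)} = 0 K = 0$)
$z = -177$ ($z = 2 - 179 = -177$)
$V{\left(L \right)} = - \frac{3}{2} + \frac{\sqrt{L}}{2}$ ($V{\left(L \right)} = - \frac{3}{2} + \frac{\sqrt{0 + L}}{2} = - \frac{3}{2} + \frac{\sqrt{L}}{2}$)
$\frac{V{\left(z \right)}}{47647} = \frac{- \frac{3}{2} + \frac{\sqrt{-177}}{2}}{47647} = \left(- \frac{3}{2} + \frac{i \sqrt{177}}{2}\right) \frac{1}{47647} = - \frac{3}{95294} + \frac{i \sqrt{177}}{95294}$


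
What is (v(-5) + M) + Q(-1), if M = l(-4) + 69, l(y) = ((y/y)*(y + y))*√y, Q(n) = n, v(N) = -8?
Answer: 60 - 16*I ≈ 60.0 - 16.0*I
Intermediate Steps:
l(y) = 2*y^(3/2) (l(y) = (1*(2*y))*√y = (2*y)*√y = 2*y^(3/2))
M = 69 - 16*I (M = 2*(-4)^(3/2) + 69 = 2*(-8*I) + 69 = -16*I + 69 = 69 - 16*I ≈ 69.0 - 16.0*I)
(v(-5) + M) + Q(-1) = (-8 + (69 - 16*I)) - 1 = (61 - 16*I) - 1 = 60 - 16*I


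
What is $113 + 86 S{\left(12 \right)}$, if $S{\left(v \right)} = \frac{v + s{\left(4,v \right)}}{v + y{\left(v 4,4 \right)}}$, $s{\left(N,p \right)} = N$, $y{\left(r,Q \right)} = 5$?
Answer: $\frac{3297}{17} \approx 193.94$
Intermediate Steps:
$S{\left(v \right)} = \frac{4 + v}{5 + v}$ ($S{\left(v \right)} = \frac{v + 4}{v + 5} = \frac{4 + v}{5 + v}$)
$113 + 86 S{\left(12 \right)} = 113 + 86 \frac{4 + 12}{5 + 12} = 113 + 86 \cdot \frac{1}{17} \cdot 16 = 113 + 86 \cdot \frac{16}{17} = 113 + \frac{1376}{17} = \frac{3297}{17}$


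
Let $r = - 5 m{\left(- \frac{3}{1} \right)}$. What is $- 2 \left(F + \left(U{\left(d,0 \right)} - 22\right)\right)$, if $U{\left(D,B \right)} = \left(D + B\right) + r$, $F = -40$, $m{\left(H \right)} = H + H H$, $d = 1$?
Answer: $182$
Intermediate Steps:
$m{\left(H \right)} = H + H^{2}$
$r = -30$ ($r = - 5 - \frac{3}{1} \left(1 - \frac{3}{1}\right) = - 5 \left(-3\right) 1 \left(1 - 3\right) = - 5 \left(- 3 \left(1 - 3\right)\right) = - 5 \left(\left(-3\right) \left(-2\right)\right) = \left(-5\right) 6 = -30$)
$U{\left(D,B \right)} = -30 + B + D$ ($U{\left(D,B \right)} = \left(D + B\right) - 30 = \left(B + D\right) - 30 = -30 + B + D$)
$- 2 \left(F + \left(U{\left(d,0 \right)} - 22\right)\right) = - 2 \left(-40 + \left(\left(-30 + 0 + 1\right) - 22\right)\right) = - 2 \left(-40 - 51\right) = \left(-2\right) \left(-91\right) = 182$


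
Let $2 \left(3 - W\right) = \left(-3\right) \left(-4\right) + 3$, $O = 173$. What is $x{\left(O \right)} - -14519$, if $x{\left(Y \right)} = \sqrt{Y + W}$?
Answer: $14519 + \frac{\sqrt{674}}{2} \approx 14532.0$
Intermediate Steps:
$W = - \frac{9}{2}$ ($W = 3 - \frac{\left(-3\right) \left(-4\right) + 3}{2} = 3 - \frac{12 + 3}{2} = 3 - \frac{15}{2} = - \frac{9}{2} \approx -4.5$)
$x{\left(Y \right)} = \sqrt{- \frac{9}{2} + Y}$ ($x{\left(Y \right)} = \sqrt{Y - \frac{9}{2}} = \sqrt{- \frac{9}{2} + Y}$)
$x{\left(O \right)} - -14519 = \frac{\sqrt{-18 + 4 \cdot 173}}{2} - -14519 = \frac{\sqrt{-18 + 692}}{2} + 14519 = \frac{\sqrt{674}}{2} + 14519 = 14519 + \frac{\sqrt{674}}{2}$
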